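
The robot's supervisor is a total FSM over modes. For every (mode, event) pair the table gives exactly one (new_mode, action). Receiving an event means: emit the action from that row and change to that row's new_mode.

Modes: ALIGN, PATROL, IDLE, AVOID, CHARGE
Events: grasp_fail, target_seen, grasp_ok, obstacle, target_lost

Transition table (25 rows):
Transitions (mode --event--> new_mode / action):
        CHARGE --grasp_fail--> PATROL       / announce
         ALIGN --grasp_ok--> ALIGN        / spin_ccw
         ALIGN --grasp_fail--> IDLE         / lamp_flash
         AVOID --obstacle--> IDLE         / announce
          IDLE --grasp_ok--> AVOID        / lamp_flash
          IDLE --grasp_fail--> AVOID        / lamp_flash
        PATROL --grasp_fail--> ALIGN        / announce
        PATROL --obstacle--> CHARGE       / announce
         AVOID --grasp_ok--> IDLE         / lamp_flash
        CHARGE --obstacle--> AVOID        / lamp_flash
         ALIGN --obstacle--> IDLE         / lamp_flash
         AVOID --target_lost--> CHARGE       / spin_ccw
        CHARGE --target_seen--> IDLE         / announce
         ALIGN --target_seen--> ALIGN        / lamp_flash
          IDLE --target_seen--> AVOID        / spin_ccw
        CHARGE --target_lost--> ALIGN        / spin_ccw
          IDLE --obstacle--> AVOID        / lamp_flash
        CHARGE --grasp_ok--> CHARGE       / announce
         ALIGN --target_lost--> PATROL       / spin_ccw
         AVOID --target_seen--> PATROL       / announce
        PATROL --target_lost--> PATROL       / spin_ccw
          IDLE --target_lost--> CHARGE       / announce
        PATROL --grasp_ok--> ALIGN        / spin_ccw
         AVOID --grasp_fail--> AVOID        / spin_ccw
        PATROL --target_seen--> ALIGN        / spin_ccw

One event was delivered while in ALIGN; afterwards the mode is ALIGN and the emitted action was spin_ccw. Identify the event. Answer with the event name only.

grasp_ok

try grasp_fail: (ALIGN, grasp_fail) → (IDLE, lamp_flash)
try target_seen: (ALIGN, target_seen) → (ALIGN, lamp_flash)
try grasp_ok: (ALIGN, grasp_ok) → (ALIGN, spin_ccw)  ← matches
try obstacle: (ALIGN, obstacle) → (IDLE, lamp_flash)
try target_lost: (ALIGN, target_lost) → (PATROL, spin_ccw)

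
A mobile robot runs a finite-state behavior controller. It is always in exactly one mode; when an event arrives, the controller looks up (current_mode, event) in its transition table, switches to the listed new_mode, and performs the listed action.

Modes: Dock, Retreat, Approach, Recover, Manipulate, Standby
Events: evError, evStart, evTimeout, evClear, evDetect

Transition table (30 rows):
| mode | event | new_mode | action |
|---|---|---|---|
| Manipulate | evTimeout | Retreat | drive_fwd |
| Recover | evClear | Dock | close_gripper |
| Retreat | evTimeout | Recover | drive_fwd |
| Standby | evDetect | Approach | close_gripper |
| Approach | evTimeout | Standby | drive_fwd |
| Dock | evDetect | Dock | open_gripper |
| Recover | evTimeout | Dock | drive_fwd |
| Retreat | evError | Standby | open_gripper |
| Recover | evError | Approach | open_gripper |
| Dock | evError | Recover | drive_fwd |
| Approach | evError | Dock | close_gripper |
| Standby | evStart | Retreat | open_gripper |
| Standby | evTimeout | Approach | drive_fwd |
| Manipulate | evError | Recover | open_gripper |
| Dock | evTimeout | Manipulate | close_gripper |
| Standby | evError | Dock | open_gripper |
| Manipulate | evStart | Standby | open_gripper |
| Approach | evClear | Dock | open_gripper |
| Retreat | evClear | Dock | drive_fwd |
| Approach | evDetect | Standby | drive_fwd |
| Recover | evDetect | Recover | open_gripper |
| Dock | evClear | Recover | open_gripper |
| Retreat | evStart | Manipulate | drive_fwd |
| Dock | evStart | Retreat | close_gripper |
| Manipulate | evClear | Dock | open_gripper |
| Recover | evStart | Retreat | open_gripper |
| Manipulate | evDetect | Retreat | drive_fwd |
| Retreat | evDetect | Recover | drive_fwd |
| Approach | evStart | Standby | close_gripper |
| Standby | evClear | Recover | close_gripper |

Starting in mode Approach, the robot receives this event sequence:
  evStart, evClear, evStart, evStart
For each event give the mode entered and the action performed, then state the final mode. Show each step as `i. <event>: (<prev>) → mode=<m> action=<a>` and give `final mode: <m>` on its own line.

1. evStart: (Approach) → mode=Standby action=close_gripper
2. evClear: (Standby) → mode=Recover action=close_gripper
3. evStart: (Recover) → mode=Retreat action=open_gripper
4. evStart: (Retreat) → mode=Manipulate action=drive_fwd

final mode: Manipulate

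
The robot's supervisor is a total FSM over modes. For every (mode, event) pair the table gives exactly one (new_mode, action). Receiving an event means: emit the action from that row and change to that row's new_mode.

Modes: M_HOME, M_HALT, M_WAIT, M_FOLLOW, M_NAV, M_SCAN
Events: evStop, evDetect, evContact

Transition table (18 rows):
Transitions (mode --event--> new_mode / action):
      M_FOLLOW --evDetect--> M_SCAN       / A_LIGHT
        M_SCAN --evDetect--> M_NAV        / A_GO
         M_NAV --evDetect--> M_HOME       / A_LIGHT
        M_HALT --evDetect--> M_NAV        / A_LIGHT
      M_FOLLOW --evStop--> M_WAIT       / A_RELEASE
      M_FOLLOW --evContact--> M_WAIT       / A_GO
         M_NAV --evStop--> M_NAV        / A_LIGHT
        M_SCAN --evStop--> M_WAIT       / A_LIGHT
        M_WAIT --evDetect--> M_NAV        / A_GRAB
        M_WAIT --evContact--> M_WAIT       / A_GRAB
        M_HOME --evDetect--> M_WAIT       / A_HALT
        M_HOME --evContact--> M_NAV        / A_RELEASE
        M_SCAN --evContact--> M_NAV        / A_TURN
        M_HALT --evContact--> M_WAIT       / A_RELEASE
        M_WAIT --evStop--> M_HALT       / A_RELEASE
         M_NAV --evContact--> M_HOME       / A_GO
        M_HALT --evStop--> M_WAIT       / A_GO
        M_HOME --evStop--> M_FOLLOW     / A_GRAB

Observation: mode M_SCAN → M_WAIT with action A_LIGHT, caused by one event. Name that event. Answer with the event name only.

evStop

try evStop: (M_SCAN, evStop) → (M_WAIT, A_LIGHT)  ← matches
try evDetect: (M_SCAN, evDetect) → (M_NAV, A_GO)
try evContact: (M_SCAN, evContact) → (M_NAV, A_TURN)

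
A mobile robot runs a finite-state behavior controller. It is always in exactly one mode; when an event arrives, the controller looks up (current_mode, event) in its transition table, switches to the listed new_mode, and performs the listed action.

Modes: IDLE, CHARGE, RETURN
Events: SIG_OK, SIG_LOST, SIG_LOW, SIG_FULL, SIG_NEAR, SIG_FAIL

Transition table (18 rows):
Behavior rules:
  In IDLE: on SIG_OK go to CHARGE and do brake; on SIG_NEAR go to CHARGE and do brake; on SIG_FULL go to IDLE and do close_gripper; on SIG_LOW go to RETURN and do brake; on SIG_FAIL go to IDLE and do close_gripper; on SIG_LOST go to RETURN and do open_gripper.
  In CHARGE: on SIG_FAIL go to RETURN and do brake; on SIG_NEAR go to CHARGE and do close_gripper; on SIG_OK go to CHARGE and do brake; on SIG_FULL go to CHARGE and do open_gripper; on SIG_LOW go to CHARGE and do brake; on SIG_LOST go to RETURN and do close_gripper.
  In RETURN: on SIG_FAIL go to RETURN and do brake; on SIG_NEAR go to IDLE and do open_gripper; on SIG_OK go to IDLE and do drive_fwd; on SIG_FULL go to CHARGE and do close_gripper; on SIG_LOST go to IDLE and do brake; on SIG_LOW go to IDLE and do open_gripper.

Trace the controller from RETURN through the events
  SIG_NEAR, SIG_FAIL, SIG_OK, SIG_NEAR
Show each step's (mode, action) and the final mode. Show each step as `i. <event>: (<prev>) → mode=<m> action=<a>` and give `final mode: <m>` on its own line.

final mode: CHARGE

1. SIG_NEAR: (RETURN) → mode=IDLE action=open_gripper
2. SIG_FAIL: (IDLE) → mode=IDLE action=close_gripper
3. SIG_OK: (IDLE) → mode=CHARGE action=brake
4. SIG_NEAR: (CHARGE) → mode=CHARGE action=close_gripper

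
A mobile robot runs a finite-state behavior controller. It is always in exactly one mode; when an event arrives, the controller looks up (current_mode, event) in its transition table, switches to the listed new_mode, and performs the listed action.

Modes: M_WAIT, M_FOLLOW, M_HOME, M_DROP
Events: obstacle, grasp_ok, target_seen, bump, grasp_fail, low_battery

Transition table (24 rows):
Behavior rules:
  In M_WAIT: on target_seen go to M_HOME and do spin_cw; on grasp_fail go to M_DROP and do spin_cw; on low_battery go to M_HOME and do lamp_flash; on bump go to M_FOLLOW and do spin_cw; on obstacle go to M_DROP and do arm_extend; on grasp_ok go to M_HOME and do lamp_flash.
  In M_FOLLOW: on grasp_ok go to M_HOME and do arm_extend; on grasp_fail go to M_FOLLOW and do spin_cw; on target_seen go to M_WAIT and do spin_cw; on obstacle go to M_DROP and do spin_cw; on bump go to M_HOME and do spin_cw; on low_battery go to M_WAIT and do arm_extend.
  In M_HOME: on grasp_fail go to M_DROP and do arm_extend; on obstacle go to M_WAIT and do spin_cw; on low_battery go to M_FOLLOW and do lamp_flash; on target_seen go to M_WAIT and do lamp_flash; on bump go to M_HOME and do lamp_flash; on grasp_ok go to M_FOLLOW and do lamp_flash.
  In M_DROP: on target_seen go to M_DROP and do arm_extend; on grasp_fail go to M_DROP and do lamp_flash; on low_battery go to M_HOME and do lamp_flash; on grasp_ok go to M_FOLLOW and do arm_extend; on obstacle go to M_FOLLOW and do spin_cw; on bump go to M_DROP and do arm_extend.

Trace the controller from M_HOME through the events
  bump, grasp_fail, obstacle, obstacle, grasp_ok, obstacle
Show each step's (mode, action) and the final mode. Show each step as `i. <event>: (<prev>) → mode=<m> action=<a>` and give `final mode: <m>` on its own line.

1. bump: (M_HOME) → mode=M_HOME action=lamp_flash
2. grasp_fail: (M_HOME) → mode=M_DROP action=arm_extend
3. obstacle: (M_DROP) → mode=M_FOLLOW action=spin_cw
4. obstacle: (M_FOLLOW) → mode=M_DROP action=spin_cw
5. grasp_ok: (M_DROP) → mode=M_FOLLOW action=arm_extend
6. obstacle: (M_FOLLOW) → mode=M_DROP action=spin_cw

final mode: M_DROP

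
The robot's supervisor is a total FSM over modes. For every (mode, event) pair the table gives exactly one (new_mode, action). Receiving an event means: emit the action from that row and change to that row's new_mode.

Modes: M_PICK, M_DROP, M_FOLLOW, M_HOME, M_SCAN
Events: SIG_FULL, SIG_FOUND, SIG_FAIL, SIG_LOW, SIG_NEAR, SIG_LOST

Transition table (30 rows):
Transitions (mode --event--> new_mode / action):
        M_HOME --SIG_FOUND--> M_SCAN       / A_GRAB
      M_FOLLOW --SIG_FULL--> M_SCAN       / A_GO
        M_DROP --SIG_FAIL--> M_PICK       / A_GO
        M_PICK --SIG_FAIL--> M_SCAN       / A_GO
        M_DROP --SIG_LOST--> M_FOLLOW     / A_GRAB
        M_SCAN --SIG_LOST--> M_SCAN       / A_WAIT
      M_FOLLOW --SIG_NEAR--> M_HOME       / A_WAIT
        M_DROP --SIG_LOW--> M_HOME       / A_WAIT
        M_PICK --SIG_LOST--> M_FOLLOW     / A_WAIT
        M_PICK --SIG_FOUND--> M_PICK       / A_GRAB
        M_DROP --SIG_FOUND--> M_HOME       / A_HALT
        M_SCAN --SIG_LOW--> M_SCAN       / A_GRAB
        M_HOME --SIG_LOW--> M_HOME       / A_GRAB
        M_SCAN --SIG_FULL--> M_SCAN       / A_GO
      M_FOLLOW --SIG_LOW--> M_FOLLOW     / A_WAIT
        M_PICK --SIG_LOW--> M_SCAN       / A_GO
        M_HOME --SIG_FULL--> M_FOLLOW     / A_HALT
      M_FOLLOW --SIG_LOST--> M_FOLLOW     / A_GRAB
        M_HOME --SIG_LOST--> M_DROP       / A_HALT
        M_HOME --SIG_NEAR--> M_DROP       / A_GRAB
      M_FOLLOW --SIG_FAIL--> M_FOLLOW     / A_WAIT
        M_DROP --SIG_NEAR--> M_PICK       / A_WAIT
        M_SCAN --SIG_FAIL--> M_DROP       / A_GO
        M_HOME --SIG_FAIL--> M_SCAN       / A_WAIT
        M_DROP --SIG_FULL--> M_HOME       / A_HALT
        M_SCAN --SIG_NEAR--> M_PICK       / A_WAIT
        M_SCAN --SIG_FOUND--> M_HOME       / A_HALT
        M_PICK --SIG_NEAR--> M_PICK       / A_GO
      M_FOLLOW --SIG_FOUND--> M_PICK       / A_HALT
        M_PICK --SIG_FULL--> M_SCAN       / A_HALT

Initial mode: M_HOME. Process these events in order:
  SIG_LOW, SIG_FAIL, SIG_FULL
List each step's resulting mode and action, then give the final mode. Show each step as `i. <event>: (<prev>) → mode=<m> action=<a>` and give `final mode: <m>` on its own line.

final mode: M_SCAN

1. SIG_LOW: (M_HOME) → mode=M_HOME action=A_GRAB
2. SIG_FAIL: (M_HOME) → mode=M_SCAN action=A_WAIT
3. SIG_FULL: (M_SCAN) → mode=M_SCAN action=A_GO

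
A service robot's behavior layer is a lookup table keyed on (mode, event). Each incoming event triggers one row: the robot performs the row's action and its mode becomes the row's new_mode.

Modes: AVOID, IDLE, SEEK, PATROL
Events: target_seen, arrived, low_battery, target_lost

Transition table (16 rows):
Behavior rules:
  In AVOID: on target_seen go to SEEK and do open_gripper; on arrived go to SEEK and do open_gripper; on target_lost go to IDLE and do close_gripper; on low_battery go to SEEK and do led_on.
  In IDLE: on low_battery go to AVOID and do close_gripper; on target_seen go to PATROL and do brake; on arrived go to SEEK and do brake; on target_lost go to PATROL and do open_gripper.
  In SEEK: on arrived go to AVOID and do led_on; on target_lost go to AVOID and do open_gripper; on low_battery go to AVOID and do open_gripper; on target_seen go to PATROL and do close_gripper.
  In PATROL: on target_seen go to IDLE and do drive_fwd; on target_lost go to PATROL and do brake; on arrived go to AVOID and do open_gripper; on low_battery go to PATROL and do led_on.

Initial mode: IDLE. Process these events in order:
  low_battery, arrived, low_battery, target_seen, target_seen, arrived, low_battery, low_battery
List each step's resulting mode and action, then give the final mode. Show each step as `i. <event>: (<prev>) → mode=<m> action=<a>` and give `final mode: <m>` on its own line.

final mode: AVOID

1. low_battery: (IDLE) → mode=AVOID action=close_gripper
2. arrived: (AVOID) → mode=SEEK action=open_gripper
3. low_battery: (SEEK) → mode=AVOID action=open_gripper
4. target_seen: (AVOID) → mode=SEEK action=open_gripper
5. target_seen: (SEEK) → mode=PATROL action=close_gripper
6. arrived: (PATROL) → mode=AVOID action=open_gripper
7. low_battery: (AVOID) → mode=SEEK action=led_on
8. low_battery: (SEEK) → mode=AVOID action=open_gripper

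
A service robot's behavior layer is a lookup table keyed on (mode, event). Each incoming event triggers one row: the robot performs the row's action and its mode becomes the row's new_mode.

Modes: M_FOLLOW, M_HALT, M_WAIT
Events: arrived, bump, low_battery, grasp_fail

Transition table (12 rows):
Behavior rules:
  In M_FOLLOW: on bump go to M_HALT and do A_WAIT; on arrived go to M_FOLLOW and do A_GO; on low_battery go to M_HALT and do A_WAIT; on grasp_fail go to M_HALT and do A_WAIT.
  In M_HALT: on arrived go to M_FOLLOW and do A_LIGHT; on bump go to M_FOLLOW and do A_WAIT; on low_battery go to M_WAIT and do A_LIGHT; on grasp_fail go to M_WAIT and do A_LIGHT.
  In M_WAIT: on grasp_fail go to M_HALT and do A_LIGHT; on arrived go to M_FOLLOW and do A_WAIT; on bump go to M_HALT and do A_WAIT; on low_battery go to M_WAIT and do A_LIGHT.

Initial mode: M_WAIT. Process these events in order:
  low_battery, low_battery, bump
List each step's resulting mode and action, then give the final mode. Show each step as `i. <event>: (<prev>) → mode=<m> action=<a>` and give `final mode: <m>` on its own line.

1. low_battery: (M_WAIT) → mode=M_WAIT action=A_LIGHT
2. low_battery: (M_WAIT) → mode=M_WAIT action=A_LIGHT
3. bump: (M_WAIT) → mode=M_HALT action=A_WAIT

final mode: M_HALT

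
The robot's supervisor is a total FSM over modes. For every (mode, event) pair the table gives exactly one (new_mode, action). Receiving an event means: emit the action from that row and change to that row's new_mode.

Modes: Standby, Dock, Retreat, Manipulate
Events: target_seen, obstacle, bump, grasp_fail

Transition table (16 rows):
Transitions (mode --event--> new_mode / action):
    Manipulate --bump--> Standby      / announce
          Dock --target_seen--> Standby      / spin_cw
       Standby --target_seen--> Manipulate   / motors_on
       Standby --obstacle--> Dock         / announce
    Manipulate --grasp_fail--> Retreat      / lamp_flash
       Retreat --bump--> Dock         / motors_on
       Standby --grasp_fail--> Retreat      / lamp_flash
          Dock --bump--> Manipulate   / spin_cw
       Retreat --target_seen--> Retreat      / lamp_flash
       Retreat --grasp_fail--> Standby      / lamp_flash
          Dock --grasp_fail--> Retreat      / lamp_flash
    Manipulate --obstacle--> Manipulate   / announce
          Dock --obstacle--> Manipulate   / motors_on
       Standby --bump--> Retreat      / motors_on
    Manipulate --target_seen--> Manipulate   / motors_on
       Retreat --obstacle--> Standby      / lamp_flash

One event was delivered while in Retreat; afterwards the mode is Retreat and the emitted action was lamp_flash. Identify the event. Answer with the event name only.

try target_seen: (Retreat, target_seen) → (Retreat, lamp_flash)  ← matches
try obstacle: (Retreat, obstacle) → (Standby, lamp_flash)
try bump: (Retreat, bump) → (Dock, motors_on)
try grasp_fail: (Retreat, grasp_fail) → (Standby, lamp_flash)

target_seen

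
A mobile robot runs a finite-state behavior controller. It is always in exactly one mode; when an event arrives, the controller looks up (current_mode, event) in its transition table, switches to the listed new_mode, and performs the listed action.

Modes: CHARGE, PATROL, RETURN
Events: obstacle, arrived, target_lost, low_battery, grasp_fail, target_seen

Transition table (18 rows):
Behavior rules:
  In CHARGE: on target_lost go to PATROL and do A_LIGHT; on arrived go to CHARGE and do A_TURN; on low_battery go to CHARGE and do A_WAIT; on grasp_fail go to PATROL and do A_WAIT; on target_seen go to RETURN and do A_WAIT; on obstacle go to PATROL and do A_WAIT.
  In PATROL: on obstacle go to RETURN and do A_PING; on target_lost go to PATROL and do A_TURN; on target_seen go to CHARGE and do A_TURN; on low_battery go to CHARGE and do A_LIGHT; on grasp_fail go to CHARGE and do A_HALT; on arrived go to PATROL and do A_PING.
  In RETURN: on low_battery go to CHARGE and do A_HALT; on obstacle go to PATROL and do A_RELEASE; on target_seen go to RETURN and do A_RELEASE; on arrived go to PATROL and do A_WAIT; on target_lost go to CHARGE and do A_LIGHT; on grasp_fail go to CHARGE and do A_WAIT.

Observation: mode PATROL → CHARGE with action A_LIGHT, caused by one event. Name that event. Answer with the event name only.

try obstacle: (PATROL, obstacle) → (RETURN, A_PING)
try arrived: (PATROL, arrived) → (PATROL, A_PING)
try target_lost: (PATROL, target_lost) → (PATROL, A_TURN)
try low_battery: (PATROL, low_battery) → (CHARGE, A_LIGHT)  ← matches
try grasp_fail: (PATROL, grasp_fail) → (CHARGE, A_HALT)
try target_seen: (PATROL, target_seen) → (CHARGE, A_TURN)

low_battery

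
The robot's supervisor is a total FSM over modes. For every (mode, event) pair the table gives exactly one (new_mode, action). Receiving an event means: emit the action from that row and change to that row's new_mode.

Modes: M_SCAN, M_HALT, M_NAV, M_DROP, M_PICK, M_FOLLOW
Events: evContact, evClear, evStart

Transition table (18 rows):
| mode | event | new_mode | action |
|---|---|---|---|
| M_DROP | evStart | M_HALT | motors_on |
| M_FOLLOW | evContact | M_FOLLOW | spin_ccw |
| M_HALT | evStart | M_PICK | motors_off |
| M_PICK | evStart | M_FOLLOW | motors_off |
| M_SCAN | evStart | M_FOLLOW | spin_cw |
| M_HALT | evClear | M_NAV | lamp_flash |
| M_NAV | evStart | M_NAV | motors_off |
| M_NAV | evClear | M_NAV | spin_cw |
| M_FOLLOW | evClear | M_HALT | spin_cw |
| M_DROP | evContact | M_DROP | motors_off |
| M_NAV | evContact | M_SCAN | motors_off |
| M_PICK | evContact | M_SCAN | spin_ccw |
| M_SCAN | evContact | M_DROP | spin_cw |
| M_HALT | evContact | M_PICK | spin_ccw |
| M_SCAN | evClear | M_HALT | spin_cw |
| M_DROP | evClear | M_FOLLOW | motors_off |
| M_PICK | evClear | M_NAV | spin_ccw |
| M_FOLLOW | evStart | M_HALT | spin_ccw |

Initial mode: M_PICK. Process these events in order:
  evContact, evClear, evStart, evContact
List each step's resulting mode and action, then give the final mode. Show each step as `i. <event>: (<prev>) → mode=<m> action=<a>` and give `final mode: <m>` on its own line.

final mode: M_SCAN

1. evContact: (M_PICK) → mode=M_SCAN action=spin_ccw
2. evClear: (M_SCAN) → mode=M_HALT action=spin_cw
3. evStart: (M_HALT) → mode=M_PICK action=motors_off
4. evContact: (M_PICK) → mode=M_SCAN action=spin_ccw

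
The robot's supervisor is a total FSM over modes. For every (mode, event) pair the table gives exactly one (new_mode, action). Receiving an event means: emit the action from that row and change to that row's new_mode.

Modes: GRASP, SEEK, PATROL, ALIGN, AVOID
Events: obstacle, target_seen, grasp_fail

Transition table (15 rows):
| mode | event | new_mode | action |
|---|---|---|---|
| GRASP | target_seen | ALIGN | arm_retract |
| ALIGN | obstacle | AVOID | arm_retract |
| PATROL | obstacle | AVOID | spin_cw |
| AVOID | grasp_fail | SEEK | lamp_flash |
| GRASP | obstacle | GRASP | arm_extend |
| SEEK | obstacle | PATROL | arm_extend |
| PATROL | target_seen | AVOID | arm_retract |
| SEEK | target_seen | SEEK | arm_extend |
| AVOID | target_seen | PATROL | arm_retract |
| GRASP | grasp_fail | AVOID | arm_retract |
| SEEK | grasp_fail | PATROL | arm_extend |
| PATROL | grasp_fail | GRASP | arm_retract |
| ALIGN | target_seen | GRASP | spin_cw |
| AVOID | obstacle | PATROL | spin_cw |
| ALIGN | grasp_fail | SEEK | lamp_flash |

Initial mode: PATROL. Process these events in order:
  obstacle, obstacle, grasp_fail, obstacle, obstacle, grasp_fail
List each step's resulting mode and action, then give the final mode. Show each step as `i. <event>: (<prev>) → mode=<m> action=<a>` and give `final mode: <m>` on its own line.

final mode: AVOID

1. obstacle: (PATROL) → mode=AVOID action=spin_cw
2. obstacle: (AVOID) → mode=PATROL action=spin_cw
3. grasp_fail: (PATROL) → mode=GRASP action=arm_retract
4. obstacle: (GRASP) → mode=GRASP action=arm_extend
5. obstacle: (GRASP) → mode=GRASP action=arm_extend
6. grasp_fail: (GRASP) → mode=AVOID action=arm_retract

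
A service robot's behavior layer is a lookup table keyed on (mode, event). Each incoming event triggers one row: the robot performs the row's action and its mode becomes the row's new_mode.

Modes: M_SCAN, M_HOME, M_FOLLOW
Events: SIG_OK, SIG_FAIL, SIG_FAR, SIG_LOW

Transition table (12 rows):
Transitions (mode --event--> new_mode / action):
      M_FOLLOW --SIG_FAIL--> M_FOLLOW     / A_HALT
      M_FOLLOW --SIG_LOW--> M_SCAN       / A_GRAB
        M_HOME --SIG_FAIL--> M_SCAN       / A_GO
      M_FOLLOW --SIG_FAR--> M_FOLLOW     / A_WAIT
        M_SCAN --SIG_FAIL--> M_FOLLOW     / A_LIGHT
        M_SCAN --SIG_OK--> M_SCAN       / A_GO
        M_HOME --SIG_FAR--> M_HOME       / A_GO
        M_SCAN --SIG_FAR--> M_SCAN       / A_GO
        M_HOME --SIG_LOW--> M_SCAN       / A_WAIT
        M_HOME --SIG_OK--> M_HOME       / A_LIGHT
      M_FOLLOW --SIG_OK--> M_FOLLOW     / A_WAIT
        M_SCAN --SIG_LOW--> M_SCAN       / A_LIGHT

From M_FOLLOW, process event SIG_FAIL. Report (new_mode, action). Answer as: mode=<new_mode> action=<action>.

mode=M_FOLLOW action=A_HALT

current mode = M_FOLLOW; filter table to that mode:
  (M_FOLLOW, SIG_FAIL) → (M_FOLLOW, A_HALT)  ← event matches
  (M_FOLLOW, SIG_LOW) → (M_SCAN, A_GRAB)
  (M_FOLLOW, SIG_FAR) → (M_FOLLOW, A_WAIT)
  (M_FOLLOW, SIG_OK) → (M_FOLLOW, A_WAIT)
event = SIG_FAIL selects (M_FOLLOW, A_HALT)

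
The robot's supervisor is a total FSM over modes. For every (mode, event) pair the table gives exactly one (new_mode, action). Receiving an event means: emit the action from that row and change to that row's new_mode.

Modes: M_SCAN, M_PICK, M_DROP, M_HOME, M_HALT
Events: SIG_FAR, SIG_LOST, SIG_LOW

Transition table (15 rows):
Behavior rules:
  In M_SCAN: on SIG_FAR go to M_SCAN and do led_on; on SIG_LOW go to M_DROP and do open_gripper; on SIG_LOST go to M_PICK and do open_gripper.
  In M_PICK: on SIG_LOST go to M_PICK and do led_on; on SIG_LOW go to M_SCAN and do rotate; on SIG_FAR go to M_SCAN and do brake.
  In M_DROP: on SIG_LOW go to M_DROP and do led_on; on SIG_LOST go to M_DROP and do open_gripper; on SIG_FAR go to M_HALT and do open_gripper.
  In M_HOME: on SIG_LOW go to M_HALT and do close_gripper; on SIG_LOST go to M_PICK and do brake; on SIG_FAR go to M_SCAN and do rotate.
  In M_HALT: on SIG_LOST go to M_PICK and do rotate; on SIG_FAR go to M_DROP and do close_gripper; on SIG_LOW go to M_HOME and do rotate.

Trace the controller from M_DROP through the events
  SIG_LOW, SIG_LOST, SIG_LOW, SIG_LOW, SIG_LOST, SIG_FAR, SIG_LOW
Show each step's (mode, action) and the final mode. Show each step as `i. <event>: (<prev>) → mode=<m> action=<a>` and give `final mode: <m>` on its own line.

1. SIG_LOW: (M_DROP) → mode=M_DROP action=led_on
2. SIG_LOST: (M_DROP) → mode=M_DROP action=open_gripper
3. SIG_LOW: (M_DROP) → mode=M_DROP action=led_on
4. SIG_LOW: (M_DROP) → mode=M_DROP action=led_on
5. SIG_LOST: (M_DROP) → mode=M_DROP action=open_gripper
6. SIG_FAR: (M_DROP) → mode=M_HALT action=open_gripper
7. SIG_LOW: (M_HALT) → mode=M_HOME action=rotate

final mode: M_HOME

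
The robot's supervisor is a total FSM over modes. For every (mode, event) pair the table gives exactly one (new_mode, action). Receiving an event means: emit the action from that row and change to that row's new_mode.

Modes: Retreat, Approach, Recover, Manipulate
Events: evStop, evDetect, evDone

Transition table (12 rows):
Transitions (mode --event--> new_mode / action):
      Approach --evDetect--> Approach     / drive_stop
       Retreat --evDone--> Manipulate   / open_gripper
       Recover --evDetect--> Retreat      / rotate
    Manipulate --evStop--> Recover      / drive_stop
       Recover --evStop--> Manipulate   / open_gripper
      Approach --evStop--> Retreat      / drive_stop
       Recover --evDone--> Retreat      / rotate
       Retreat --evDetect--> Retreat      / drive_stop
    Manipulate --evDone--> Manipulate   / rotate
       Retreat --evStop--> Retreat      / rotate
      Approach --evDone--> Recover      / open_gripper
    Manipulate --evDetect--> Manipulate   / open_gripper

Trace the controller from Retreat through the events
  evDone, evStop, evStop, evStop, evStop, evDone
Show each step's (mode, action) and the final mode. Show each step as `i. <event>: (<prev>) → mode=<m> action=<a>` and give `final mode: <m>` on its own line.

1. evDone: (Retreat) → mode=Manipulate action=open_gripper
2. evStop: (Manipulate) → mode=Recover action=drive_stop
3. evStop: (Recover) → mode=Manipulate action=open_gripper
4. evStop: (Manipulate) → mode=Recover action=drive_stop
5. evStop: (Recover) → mode=Manipulate action=open_gripper
6. evDone: (Manipulate) → mode=Manipulate action=rotate

final mode: Manipulate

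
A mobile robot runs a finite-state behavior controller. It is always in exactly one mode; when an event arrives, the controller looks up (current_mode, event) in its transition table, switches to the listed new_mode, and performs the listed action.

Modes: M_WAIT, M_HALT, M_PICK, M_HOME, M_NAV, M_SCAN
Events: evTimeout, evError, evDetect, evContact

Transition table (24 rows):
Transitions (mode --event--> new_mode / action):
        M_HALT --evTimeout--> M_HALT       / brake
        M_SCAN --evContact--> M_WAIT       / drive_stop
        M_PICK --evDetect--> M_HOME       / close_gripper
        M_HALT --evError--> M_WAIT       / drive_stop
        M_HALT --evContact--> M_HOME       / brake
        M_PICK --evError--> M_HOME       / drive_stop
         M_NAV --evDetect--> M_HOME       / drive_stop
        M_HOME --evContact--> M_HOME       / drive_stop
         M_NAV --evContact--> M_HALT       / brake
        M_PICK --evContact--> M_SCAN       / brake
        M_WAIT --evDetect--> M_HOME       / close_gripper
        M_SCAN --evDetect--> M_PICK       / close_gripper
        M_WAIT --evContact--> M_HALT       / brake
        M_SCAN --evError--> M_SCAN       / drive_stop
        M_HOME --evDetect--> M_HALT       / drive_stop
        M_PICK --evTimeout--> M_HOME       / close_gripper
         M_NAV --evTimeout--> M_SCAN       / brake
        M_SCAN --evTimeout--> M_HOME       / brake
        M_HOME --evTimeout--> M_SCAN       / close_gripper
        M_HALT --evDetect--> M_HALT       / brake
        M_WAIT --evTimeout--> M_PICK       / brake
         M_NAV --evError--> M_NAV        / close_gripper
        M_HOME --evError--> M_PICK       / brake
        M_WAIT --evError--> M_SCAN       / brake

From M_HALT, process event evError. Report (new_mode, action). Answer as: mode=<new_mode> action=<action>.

current mode = M_HALT; filter table to that mode:
  (M_HALT, evTimeout) → (M_HALT, brake)
  (M_HALT, evError) → (M_WAIT, drive_stop)  ← event matches
  (M_HALT, evContact) → (M_HOME, brake)
  (M_HALT, evDetect) → (M_HALT, brake)
event = evError selects (M_WAIT, drive_stop)

mode=M_WAIT action=drive_stop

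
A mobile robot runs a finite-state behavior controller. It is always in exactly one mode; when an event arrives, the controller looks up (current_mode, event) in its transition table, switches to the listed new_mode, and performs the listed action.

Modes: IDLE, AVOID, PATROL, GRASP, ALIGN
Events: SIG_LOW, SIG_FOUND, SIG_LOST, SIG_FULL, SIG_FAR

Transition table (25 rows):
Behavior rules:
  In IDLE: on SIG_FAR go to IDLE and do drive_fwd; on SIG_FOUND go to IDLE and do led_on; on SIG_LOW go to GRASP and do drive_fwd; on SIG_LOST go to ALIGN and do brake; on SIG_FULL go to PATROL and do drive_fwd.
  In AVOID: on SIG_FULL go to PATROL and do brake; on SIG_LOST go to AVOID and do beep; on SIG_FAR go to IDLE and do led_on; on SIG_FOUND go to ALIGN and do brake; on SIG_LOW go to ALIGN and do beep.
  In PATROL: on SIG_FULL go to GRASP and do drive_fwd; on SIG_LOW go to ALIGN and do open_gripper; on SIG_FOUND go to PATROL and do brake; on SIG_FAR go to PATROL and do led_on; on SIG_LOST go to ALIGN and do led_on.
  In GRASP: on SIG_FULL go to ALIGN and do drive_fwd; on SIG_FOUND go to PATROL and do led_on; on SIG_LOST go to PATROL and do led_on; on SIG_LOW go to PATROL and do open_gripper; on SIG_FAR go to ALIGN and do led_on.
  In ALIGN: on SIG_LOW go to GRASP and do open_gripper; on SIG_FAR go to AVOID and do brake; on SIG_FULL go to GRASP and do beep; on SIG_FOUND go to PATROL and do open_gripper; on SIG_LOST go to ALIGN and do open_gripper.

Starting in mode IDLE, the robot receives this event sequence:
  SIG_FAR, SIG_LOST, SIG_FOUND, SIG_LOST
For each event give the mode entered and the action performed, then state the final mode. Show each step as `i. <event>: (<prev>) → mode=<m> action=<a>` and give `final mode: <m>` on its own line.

1. SIG_FAR: (IDLE) → mode=IDLE action=drive_fwd
2. SIG_LOST: (IDLE) → mode=ALIGN action=brake
3. SIG_FOUND: (ALIGN) → mode=PATROL action=open_gripper
4. SIG_LOST: (PATROL) → mode=ALIGN action=led_on

final mode: ALIGN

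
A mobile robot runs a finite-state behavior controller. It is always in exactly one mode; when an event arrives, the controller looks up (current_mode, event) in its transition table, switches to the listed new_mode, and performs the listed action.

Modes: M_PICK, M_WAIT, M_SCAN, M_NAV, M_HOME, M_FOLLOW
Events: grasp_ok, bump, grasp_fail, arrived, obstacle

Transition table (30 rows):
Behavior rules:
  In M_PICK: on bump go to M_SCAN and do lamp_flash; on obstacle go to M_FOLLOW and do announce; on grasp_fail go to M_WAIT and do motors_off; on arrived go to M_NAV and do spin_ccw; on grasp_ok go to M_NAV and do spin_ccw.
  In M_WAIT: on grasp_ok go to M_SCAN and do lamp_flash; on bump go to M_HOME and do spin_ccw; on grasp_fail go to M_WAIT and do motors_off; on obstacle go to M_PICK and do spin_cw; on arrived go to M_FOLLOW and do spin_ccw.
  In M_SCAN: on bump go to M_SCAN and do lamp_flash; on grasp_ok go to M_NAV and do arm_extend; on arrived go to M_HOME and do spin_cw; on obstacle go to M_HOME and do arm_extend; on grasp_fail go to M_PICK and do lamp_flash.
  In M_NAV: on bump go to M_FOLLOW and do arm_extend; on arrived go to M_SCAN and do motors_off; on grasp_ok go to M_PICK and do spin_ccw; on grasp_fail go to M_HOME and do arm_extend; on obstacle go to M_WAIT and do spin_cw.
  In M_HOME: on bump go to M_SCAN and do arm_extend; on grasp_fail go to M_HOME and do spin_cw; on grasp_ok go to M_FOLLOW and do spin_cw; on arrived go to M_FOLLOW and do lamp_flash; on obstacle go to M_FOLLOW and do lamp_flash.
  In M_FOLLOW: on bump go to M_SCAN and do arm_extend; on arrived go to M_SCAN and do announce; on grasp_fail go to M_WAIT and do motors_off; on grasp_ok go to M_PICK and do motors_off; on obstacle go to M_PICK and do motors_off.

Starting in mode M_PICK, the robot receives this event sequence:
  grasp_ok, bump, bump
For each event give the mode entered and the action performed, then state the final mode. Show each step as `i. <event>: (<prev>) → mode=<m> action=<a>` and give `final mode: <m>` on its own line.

1. grasp_ok: (M_PICK) → mode=M_NAV action=spin_ccw
2. bump: (M_NAV) → mode=M_FOLLOW action=arm_extend
3. bump: (M_FOLLOW) → mode=M_SCAN action=arm_extend

final mode: M_SCAN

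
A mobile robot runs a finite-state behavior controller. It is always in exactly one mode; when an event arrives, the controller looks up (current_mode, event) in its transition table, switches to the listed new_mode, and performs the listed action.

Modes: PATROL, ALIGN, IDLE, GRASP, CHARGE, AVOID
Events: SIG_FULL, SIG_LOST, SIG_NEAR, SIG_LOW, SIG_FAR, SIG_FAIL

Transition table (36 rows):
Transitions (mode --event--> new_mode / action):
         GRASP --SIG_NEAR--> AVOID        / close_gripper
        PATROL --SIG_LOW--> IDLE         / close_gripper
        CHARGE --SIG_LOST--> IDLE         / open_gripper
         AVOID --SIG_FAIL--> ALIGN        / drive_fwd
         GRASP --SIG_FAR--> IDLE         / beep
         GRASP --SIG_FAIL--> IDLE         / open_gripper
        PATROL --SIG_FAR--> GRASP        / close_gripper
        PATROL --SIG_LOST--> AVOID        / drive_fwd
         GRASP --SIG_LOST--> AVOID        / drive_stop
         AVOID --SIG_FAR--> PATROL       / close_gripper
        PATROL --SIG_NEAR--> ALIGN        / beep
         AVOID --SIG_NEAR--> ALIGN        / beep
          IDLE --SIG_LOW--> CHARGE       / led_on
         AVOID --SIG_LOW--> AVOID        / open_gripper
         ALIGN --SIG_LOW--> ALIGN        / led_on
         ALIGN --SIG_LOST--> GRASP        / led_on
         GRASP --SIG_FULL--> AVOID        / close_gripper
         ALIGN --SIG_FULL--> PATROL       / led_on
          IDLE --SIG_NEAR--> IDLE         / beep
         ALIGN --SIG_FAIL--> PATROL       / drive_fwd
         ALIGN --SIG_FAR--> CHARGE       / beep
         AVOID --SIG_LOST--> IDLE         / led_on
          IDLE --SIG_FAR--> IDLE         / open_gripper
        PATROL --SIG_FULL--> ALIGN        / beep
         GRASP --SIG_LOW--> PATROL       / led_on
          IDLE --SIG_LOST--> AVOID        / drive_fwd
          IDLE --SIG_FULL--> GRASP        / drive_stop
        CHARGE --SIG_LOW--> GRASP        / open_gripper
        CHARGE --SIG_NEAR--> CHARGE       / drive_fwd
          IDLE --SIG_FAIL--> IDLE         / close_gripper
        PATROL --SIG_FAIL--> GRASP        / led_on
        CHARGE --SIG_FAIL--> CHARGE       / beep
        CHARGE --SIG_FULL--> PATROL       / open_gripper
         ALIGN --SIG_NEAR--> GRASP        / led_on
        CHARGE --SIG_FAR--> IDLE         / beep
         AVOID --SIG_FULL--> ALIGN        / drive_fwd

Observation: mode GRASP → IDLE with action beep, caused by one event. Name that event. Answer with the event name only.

SIG_FAR

try SIG_FULL: (GRASP, SIG_FULL) → (AVOID, close_gripper)
try SIG_LOST: (GRASP, SIG_LOST) → (AVOID, drive_stop)
try SIG_NEAR: (GRASP, SIG_NEAR) → (AVOID, close_gripper)
try SIG_LOW: (GRASP, SIG_LOW) → (PATROL, led_on)
try SIG_FAR: (GRASP, SIG_FAR) → (IDLE, beep)  ← matches
try SIG_FAIL: (GRASP, SIG_FAIL) → (IDLE, open_gripper)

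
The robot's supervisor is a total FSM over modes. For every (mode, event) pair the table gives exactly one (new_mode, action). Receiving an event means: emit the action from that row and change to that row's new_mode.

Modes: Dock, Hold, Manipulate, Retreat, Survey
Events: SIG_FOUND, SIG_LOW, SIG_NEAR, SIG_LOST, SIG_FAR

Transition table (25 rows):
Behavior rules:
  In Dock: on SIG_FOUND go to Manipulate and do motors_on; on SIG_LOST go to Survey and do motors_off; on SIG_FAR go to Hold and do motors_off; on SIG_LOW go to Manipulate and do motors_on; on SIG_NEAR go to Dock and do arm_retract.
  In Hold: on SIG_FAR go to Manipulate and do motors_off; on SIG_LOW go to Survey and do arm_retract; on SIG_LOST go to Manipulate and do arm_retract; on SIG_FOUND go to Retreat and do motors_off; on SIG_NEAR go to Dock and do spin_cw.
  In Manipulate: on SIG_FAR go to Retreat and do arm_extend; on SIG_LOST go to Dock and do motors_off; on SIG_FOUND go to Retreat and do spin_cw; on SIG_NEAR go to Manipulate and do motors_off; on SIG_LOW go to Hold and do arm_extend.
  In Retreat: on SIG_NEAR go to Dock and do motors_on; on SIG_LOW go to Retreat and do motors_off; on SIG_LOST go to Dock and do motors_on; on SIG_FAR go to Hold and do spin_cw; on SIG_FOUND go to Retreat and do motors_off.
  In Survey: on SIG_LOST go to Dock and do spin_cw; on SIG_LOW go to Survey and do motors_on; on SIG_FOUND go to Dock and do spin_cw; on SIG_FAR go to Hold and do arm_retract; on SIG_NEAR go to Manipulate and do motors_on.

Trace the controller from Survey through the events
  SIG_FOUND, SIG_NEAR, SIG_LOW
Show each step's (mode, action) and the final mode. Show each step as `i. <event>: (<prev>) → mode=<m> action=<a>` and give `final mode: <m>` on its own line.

1. SIG_FOUND: (Survey) → mode=Dock action=spin_cw
2. SIG_NEAR: (Dock) → mode=Dock action=arm_retract
3. SIG_LOW: (Dock) → mode=Manipulate action=motors_on

final mode: Manipulate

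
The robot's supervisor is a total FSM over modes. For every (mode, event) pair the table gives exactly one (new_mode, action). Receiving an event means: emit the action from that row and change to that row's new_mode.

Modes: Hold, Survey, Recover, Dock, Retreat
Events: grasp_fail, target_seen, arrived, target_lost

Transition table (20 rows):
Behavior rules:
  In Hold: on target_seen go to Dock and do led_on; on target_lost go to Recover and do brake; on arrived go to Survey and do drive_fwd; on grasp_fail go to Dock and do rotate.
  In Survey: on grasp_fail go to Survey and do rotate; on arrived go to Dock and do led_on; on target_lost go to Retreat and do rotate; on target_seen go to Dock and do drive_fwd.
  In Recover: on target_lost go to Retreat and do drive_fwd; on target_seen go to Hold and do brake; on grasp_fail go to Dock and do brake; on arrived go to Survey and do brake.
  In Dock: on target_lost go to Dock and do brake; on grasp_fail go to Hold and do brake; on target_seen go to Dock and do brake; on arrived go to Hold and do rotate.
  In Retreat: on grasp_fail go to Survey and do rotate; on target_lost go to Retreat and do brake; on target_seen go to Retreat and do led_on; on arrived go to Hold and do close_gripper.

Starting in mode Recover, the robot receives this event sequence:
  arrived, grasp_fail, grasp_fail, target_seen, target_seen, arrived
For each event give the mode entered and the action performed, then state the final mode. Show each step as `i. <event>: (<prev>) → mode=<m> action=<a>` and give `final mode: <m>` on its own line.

1. arrived: (Recover) → mode=Survey action=brake
2. grasp_fail: (Survey) → mode=Survey action=rotate
3. grasp_fail: (Survey) → mode=Survey action=rotate
4. target_seen: (Survey) → mode=Dock action=drive_fwd
5. target_seen: (Dock) → mode=Dock action=brake
6. arrived: (Dock) → mode=Hold action=rotate

final mode: Hold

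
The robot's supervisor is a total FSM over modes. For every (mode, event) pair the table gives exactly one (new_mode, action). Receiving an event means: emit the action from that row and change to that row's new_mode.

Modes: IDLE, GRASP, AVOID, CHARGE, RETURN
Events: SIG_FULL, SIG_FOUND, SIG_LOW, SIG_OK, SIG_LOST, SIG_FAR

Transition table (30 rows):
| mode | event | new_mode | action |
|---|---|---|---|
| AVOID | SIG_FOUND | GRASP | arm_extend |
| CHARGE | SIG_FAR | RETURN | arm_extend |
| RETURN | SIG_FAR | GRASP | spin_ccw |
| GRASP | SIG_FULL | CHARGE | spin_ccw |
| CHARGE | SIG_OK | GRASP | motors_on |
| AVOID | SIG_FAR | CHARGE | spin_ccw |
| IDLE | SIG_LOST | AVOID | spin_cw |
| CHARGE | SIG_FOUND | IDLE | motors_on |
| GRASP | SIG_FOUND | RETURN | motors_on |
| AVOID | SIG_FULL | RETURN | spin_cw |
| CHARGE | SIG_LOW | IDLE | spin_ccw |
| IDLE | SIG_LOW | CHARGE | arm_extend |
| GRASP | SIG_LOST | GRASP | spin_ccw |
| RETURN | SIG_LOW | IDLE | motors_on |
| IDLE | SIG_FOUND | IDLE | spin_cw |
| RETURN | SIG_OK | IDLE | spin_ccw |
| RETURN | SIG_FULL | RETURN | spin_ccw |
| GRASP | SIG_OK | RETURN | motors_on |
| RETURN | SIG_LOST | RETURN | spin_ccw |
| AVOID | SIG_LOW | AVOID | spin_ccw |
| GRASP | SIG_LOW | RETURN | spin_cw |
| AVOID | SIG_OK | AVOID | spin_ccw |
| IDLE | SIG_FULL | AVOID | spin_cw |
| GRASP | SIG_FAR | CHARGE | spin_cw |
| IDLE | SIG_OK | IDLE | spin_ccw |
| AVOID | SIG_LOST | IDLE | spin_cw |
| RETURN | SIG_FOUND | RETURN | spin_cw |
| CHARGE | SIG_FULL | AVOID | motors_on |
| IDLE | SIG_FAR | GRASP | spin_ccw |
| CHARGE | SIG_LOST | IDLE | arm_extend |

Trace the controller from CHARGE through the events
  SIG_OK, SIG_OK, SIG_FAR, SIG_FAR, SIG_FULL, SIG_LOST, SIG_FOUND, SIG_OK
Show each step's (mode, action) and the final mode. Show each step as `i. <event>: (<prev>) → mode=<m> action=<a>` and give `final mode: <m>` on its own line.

final mode: IDLE

1. SIG_OK: (CHARGE) → mode=GRASP action=motors_on
2. SIG_OK: (GRASP) → mode=RETURN action=motors_on
3. SIG_FAR: (RETURN) → mode=GRASP action=spin_ccw
4. SIG_FAR: (GRASP) → mode=CHARGE action=spin_cw
5. SIG_FULL: (CHARGE) → mode=AVOID action=motors_on
6. SIG_LOST: (AVOID) → mode=IDLE action=spin_cw
7. SIG_FOUND: (IDLE) → mode=IDLE action=spin_cw
8. SIG_OK: (IDLE) → mode=IDLE action=spin_ccw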